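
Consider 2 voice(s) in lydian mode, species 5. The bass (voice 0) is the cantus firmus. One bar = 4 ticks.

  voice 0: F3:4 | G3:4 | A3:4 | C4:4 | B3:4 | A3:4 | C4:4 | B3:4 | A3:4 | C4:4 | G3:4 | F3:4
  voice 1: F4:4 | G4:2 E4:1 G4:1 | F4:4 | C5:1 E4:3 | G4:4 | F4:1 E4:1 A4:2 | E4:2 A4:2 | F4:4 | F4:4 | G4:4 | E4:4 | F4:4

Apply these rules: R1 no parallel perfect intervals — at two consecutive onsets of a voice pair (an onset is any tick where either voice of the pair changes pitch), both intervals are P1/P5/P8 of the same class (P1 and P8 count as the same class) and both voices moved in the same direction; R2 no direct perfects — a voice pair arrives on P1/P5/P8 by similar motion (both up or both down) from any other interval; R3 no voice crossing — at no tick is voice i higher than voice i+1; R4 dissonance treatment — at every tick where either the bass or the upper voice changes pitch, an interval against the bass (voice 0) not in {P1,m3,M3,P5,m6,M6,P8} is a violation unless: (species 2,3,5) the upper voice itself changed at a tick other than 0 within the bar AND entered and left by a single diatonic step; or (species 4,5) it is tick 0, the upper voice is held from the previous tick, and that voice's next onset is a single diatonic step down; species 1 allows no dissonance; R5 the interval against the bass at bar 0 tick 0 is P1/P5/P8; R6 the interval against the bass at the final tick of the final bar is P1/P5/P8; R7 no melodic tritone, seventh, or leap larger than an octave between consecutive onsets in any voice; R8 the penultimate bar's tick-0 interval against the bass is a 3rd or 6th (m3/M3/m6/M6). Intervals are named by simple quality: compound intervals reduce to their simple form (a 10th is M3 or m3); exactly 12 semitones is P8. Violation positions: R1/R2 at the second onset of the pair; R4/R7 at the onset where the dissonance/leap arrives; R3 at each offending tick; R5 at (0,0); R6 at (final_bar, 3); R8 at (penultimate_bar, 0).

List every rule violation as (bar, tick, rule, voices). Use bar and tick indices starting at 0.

bar 0: v0=F3 v1=F4 downbeat P8
bar 1: v0=G3 v1=G4 downbeat P8
bar 2: v0=A3 v1=F4 downbeat m6
bar 3: v0=C4 v1=C5 downbeat P8
bar 4: v0=B3 v1=G4 downbeat m6
bar 5: v0=A3 v1=F4 downbeat m6
bar 6: v0=C4 v1=E4 downbeat M3
bar 7: v0=B3 v1=F4 downbeat TT
bar 8: v0=A3 v1=F4 downbeat m6
bar 9: v0=C4 v1=G4 downbeat P5
bar 10: v0=G3 v1=E4 downbeat M6
bar 11: v0=F3 v1=F4 downbeat P8
  -> R1 @ bar 1 tick 0 v(0, 1): F3/F4 P8 -> G3/G4 P8 similar
  -> R2 @ bar 3 tick 0 v(0, 1): A3/F4 m6 -> C4/C5 P8 similar
  -> R4 @ bar 7 tick 0 v(0, 1): B3/F4 TT untreated
  -> R2 @ bar 9 tick 0 v(0, 1): A3/F4 m6 -> C4/G4 P5 similar

(1, 0, R1, (0, 1))
(3, 0, R2, (0, 1))
(7, 0, R4, (0, 1))
(9, 0, R2, (0, 1))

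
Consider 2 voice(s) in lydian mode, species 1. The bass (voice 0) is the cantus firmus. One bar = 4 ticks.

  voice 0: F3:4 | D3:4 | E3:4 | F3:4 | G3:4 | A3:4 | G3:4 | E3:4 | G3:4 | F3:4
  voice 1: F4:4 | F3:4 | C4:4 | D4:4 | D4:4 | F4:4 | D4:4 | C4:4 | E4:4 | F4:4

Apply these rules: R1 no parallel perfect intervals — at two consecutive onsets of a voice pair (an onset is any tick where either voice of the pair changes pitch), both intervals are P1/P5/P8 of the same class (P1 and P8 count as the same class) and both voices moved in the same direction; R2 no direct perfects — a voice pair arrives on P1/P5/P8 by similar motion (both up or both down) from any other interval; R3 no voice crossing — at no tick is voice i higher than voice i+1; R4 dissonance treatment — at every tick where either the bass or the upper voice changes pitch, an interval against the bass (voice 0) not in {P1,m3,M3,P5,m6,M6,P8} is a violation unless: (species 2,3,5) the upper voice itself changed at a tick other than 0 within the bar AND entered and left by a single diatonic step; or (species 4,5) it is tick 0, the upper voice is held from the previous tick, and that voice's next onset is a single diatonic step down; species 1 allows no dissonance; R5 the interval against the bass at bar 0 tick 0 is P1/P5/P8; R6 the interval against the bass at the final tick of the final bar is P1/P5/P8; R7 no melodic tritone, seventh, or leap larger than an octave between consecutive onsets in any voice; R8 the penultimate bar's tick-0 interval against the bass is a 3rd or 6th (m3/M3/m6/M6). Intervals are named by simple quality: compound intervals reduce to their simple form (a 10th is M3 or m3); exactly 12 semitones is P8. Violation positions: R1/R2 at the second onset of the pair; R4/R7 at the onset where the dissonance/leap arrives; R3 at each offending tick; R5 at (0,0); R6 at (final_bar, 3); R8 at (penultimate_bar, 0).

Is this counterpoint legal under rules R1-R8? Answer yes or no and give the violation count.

No (1 violations)

bar 0: v0=F3 v1=F4 (P8)
bar 1: v0=D3 v1=F3 (m3)
bar 2: v0=E3 v1=C4 (m6)
bar 3: v0=F3 v1=D4 (M6)
bar 4: v0=G3 v1=D4 (P5)
bar 5: v0=A3 v1=F4 (m6)
bar 6: v0=G3 v1=D4 (P5)
bar 7: v0=E3 v1=C4 (m6)
bar 8: v0=G3 v1=E4 (M6)
bar 9: v0=F3 v1=F4 (P8)
  R2 @ bar6.0: A3/F4 m6 -> G3/D4 P5 similar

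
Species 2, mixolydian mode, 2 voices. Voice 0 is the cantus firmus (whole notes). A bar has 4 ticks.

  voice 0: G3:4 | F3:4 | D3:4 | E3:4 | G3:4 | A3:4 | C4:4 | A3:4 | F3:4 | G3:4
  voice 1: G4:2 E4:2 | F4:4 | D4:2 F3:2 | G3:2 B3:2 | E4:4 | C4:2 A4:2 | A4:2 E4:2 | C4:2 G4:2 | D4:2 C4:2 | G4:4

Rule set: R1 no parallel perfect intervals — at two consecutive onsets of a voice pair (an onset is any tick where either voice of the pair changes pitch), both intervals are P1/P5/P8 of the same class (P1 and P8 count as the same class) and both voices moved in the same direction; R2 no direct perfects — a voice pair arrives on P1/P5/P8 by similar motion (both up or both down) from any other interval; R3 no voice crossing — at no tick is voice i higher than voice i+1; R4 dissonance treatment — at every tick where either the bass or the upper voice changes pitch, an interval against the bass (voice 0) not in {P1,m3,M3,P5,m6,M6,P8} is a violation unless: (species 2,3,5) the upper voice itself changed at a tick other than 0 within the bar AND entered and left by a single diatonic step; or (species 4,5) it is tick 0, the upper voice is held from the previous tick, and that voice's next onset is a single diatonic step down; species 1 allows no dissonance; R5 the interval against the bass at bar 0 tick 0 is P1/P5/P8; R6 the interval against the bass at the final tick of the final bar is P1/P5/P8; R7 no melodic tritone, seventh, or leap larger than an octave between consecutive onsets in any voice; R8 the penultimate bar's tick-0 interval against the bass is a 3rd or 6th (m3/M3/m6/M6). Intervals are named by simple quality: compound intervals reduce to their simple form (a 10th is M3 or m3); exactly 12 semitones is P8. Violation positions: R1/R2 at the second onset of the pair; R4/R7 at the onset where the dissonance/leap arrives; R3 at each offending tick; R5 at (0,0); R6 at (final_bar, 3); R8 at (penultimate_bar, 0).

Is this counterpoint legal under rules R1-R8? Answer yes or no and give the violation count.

No (3 violations)

bar 0: v0=G3 v1=G4 (P8)
bar 1: v0=F3 v1=F4 (P8)
bar 2: v0=D3 v1=D4 (P8)
bar 3: v0=E3 v1=G3 (m3)
bar 4: v0=G3 v1=E4 (M6)
bar 5: v0=A3 v1=C4 (m3)
bar 6: v0=C4 v1=A4 (M6)
bar 7: v0=A3 v1=C4 (m3)
bar 8: v0=F3 v1=D4 (M6)
bar 9: v0=G3 v1=G4 (P8)
  R1 @ bar2.0: F3/F4 P8 -> D3/D4 P8 similar
  R4 @ bar7.2: A3/G4 m7 untreated
  R2 @ bar9.0: F3/C4 P5 -> G3/G4 P8 similar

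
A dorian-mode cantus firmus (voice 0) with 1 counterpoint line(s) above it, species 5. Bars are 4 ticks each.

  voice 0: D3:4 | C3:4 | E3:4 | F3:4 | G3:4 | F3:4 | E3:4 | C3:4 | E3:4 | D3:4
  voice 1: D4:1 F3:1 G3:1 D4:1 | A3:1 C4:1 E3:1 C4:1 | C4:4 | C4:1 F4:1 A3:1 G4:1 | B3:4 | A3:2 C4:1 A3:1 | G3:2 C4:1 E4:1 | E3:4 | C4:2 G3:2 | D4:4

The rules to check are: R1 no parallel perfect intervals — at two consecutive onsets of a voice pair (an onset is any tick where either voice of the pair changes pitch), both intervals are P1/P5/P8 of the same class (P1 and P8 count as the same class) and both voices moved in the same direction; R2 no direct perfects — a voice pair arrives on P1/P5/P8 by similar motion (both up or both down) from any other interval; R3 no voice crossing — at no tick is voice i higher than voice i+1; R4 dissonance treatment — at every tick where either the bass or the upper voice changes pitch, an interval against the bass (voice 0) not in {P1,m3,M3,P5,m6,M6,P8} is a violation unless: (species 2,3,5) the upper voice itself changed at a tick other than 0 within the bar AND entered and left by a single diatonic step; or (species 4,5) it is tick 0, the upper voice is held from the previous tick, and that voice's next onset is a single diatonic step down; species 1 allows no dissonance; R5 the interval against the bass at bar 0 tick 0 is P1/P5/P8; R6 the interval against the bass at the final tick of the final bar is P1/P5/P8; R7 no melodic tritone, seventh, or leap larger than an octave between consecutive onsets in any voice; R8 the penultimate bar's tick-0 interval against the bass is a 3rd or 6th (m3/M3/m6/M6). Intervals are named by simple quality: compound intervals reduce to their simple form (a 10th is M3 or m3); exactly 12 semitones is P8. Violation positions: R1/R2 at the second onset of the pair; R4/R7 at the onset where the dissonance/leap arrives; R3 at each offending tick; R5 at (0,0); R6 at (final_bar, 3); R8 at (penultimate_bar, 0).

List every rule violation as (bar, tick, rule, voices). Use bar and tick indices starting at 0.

bar 0: v0=D3 v1=D4 downbeat P8
bar 1: v0=C3 v1=A3 downbeat M6
bar 2: v0=E3 v1=C4 downbeat m6
bar 3: v0=F3 v1=C4 downbeat P5
bar 4: v0=G3 v1=B3 downbeat M3
bar 5: v0=F3 v1=A3 downbeat M3
bar 6: v0=E3 v1=G3 downbeat m3
bar 7: v0=C3 v1=E3 downbeat M3
bar 8: v0=E3 v1=C4 downbeat m6
bar 9: v0=D3 v1=D4 downbeat P8
  -> R4 @ bar 0 tick 2 v(0, 1): D3/G3 P4 untreated
  -> R4 @ bar 3 tick 3 v(0, 1): F3/G4 M2 untreated
  -> R7 @ bar 3 tick 3 v(1,): A3->G4 leap 10st

(0, 2, R4, (0, 1))
(3, 3, R4, (0, 1))
(3, 3, R7, (1,))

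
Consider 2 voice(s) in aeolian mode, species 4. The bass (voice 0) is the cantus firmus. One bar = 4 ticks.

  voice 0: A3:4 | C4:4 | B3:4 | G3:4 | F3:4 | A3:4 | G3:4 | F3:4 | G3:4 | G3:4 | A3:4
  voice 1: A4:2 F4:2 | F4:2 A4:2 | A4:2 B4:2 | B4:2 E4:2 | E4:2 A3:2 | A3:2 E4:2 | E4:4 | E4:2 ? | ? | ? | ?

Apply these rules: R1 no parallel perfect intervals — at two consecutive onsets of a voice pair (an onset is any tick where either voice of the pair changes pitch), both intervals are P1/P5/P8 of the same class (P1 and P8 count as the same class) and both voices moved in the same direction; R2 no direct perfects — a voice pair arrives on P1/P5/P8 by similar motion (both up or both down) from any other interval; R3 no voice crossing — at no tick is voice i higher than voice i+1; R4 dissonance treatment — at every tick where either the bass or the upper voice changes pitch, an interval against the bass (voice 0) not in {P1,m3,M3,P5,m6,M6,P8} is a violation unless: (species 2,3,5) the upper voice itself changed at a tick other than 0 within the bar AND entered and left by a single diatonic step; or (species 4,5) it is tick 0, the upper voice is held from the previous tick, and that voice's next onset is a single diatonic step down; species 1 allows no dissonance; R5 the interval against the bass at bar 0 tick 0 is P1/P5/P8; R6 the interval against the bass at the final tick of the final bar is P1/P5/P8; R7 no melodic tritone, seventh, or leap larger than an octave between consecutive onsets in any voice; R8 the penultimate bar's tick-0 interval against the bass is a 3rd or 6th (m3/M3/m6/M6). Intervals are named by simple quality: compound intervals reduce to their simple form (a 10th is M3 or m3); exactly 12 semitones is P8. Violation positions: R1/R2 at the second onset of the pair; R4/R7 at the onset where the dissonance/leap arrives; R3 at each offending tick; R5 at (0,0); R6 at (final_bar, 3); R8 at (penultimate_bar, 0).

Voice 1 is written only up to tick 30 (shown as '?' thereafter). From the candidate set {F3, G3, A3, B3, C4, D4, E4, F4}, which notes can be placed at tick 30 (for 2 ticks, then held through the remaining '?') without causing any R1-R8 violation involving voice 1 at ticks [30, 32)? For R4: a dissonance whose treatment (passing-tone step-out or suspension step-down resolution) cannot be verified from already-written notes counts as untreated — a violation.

F3: violates R7
G3: violates R4
A3: legal
B3: violates R4
C4: legal
D4: legal
E4: legal
F4: legal

{A3, C4, D4, E4, F4}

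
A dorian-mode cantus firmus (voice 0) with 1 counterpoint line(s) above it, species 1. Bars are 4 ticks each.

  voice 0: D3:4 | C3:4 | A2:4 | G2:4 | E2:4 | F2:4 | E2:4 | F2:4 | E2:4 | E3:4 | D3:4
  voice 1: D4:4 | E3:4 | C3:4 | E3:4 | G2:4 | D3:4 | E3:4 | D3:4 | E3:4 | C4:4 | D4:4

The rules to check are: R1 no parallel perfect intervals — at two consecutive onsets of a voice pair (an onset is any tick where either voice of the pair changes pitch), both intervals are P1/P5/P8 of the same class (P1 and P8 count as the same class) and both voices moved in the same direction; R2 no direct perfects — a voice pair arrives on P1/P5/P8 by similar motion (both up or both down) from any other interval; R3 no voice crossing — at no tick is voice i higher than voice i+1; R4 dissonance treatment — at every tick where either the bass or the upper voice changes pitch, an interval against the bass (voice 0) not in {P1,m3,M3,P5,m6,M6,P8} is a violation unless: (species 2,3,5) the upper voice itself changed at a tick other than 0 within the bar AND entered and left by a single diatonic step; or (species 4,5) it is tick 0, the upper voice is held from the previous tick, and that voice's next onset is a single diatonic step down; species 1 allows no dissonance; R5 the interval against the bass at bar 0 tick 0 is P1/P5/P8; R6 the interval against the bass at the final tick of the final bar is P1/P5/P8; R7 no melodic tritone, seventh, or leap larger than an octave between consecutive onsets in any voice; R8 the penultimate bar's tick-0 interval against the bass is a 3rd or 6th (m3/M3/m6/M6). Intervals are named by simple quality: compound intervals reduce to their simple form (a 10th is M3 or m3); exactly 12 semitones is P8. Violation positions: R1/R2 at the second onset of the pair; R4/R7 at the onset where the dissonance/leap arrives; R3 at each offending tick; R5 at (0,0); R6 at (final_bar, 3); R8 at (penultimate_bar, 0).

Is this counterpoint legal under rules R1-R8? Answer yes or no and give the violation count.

No (1 violations)

bar 0: v0=D3 v1=D4 (P8)
bar 1: v0=C3 v1=E3 (M3)
bar 2: v0=A2 v1=C3 (m3)
bar 3: v0=G2 v1=E3 (M6)
bar 4: v0=E2 v1=G2 (m3)
bar 5: v0=F2 v1=D3 (M6)
bar 6: v0=E2 v1=E3 (P8)
bar 7: v0=F2 v1=D3 (M6)
bar 8: v0=E2 v1=E3 (P8)
bar 9: v0=E3 v1=C4 (m6)
bar 10: v0=D3 v1=D4 (P8)
  R7 @ bar1.0: D4->E3 leap 10st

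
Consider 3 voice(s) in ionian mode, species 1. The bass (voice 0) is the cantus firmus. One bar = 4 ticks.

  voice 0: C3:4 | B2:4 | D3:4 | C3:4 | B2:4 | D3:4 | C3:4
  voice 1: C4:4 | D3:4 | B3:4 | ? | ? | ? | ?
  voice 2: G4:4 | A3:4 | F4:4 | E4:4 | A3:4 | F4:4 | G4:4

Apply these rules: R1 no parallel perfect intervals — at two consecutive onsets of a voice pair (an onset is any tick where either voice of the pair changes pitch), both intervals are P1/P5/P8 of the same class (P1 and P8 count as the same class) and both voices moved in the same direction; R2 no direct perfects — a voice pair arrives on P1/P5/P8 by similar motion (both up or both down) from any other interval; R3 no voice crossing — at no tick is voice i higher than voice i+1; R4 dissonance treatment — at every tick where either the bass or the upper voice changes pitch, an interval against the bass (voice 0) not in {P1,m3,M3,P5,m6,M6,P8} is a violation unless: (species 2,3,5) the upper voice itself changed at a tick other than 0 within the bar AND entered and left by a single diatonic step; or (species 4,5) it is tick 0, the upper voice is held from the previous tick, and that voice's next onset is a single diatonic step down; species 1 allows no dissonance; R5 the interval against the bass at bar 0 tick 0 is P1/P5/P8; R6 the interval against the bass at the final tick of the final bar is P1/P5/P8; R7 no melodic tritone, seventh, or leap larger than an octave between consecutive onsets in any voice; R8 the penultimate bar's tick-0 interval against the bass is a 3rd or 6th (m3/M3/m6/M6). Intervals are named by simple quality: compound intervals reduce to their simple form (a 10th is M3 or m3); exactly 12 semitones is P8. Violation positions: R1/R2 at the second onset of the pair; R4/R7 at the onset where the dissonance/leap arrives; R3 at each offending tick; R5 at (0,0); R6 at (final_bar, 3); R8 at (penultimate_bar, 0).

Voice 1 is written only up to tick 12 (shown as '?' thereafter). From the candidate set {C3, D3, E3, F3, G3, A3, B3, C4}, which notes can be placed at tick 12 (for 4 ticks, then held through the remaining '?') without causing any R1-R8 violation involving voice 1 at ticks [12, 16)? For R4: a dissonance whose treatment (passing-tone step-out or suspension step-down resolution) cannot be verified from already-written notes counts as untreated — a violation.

C3: violates R2,R7
D3: violates R4
E3: violates R2
F3: violates R4,R7
G3: violates R2
A3: violates R2
B3: violates R4
C4: legal

{C4}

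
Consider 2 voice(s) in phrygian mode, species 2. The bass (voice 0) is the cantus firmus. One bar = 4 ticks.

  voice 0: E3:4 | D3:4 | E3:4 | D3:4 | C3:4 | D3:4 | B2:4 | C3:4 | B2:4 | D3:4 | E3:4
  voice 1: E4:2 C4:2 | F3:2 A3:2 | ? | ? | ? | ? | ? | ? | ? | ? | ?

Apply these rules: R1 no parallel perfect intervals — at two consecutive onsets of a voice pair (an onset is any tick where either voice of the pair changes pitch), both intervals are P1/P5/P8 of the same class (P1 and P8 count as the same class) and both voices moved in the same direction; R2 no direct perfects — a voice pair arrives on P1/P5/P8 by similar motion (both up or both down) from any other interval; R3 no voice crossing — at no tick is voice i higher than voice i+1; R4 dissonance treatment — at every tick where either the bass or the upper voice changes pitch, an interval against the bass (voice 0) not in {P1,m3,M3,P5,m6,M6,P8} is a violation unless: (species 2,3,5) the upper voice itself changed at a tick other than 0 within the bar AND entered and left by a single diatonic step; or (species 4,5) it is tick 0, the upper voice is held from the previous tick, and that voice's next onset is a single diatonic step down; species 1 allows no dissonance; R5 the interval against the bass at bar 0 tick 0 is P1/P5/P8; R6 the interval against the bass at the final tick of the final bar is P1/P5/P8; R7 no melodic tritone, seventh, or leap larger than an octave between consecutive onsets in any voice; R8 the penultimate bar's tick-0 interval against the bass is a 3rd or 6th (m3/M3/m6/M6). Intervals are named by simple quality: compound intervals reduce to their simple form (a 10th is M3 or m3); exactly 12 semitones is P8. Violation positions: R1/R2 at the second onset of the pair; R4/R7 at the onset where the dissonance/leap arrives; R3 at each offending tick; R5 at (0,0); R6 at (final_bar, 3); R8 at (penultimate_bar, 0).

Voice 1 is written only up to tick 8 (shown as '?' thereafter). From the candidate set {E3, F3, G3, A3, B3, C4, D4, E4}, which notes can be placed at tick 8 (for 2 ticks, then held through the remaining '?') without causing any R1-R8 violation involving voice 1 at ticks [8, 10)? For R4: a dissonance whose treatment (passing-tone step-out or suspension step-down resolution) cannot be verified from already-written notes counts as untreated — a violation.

{C4, E3, G3}

E3: legal
F3: violates R4
G3: legal
A3: violates R4
B3: violates R1
C4: legal
D4: violates R4
E4: violates R2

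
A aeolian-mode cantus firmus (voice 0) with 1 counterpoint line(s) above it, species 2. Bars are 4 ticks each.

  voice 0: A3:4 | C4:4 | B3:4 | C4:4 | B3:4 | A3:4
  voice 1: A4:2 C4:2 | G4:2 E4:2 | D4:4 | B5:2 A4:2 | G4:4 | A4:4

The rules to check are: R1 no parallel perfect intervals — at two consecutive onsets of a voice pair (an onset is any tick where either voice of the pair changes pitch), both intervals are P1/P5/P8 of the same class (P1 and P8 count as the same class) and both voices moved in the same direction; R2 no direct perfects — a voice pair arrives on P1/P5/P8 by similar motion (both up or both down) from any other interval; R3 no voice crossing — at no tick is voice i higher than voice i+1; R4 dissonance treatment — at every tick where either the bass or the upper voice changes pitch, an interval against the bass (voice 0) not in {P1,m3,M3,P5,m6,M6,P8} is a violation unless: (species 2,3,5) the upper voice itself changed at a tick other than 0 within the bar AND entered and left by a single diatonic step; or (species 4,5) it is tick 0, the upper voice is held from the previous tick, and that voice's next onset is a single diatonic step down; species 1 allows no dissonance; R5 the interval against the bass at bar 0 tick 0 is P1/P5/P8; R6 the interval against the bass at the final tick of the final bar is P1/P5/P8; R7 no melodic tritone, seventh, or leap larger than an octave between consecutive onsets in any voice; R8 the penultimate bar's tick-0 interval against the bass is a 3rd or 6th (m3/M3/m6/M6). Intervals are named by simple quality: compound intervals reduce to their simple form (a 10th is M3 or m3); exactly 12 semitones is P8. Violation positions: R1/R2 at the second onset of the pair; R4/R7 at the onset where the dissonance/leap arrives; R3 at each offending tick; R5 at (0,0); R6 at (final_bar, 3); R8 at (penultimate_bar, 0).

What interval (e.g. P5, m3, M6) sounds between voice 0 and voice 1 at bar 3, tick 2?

voice 0=C4 voice 1=A4 -> M6

M6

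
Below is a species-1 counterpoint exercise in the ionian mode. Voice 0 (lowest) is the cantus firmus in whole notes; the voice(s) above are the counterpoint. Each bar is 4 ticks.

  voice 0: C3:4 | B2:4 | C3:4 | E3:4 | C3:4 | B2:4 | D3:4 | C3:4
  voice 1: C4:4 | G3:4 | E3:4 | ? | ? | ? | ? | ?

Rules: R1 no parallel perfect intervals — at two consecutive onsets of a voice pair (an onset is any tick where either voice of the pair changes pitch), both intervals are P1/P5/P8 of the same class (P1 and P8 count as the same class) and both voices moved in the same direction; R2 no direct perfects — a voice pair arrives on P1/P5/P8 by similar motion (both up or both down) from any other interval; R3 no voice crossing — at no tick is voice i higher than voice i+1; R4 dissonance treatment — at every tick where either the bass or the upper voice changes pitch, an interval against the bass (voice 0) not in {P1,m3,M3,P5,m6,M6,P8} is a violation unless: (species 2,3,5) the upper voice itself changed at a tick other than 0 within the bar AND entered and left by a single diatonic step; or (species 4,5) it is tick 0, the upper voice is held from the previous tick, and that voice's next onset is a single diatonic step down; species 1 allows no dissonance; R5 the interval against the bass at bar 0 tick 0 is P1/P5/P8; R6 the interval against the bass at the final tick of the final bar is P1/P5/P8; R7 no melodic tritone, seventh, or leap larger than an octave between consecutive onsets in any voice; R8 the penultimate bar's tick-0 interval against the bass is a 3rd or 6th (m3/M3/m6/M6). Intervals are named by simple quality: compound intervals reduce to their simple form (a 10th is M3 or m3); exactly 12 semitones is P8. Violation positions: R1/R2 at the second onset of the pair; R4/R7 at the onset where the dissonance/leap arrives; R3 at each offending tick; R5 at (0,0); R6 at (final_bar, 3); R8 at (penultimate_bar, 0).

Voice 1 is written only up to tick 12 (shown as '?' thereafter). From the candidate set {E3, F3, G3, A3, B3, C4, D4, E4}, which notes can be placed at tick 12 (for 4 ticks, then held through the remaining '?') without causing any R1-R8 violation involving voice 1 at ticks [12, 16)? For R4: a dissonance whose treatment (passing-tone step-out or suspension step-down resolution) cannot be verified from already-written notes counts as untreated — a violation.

{C4, E3, G3}

E3: legal
F3: violates R4
G3: legal
A3: violates R4
B3: violates R2
C4: legal
D4: violates R4,R7
E4: violates R2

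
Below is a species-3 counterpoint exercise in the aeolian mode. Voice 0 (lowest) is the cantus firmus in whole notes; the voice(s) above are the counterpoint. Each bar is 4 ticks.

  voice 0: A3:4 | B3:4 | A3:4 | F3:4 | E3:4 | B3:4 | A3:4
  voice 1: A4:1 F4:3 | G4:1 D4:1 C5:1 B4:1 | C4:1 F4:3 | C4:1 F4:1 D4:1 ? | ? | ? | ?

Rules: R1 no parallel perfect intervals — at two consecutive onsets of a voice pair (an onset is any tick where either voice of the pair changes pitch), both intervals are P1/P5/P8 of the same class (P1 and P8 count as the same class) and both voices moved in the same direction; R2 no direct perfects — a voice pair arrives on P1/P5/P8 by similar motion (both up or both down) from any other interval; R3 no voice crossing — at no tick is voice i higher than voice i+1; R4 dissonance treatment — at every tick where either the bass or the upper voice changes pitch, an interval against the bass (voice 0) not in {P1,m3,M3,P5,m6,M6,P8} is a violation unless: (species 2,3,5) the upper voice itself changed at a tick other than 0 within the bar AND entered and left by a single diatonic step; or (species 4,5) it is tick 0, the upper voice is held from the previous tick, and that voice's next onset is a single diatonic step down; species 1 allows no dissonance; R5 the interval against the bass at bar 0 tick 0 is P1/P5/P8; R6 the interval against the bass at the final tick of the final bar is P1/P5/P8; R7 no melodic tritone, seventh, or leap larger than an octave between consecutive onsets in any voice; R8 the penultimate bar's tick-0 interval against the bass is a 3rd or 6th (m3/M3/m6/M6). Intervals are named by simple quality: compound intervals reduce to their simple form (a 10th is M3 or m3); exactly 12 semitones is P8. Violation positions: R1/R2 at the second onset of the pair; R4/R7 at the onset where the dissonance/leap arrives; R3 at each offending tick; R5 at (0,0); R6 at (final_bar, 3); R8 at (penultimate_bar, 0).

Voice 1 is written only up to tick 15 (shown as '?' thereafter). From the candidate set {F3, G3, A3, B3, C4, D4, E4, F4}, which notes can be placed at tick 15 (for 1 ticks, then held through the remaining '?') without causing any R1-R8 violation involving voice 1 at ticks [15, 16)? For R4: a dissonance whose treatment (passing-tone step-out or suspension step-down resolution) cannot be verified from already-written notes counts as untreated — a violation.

{A3, C4, D4, F3, F4}

F3: legal
G3: violates R4
A3: legal
B3: violates R4
C4: legal
D4: legal
E4: violates R4
F4: legal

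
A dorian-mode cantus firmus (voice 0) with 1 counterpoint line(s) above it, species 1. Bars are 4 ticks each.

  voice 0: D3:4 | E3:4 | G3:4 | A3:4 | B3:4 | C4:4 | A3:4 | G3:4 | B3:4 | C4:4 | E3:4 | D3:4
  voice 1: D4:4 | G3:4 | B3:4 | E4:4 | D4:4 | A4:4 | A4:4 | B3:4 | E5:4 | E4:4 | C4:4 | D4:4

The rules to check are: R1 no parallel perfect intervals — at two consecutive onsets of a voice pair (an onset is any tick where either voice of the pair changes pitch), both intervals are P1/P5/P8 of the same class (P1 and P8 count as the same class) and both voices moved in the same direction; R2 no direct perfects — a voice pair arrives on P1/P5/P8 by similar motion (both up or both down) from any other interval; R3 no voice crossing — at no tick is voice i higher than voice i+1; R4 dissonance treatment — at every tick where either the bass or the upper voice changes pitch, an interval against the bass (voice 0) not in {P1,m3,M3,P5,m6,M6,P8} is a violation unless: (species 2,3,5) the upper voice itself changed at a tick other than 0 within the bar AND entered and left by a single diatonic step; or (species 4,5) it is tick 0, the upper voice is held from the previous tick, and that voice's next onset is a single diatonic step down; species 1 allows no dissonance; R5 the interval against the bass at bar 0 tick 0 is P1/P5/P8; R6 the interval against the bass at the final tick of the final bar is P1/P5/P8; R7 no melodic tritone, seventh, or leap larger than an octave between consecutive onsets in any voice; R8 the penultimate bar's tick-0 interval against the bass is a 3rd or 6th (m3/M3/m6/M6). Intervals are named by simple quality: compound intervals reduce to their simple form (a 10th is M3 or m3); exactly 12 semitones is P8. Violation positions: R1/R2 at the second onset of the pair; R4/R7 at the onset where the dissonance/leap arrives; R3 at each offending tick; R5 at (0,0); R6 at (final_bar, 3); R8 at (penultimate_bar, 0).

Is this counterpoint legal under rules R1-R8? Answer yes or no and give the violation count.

No (4 violations)

bar 0: v0=D3 v1=D4 (P8)
bar 1: v0=E3 v1=G3 (m3)
bar 2: v0=G3 v1=B3 (M3)
bar 3: v0=A3 v1=E4 (P5)
bar 4: v0=B3 v1=D4 (m3)
bar 5: v0=C4 v1=A4 (M6)
bar 6: v0=A3 v1=A4 (P8)
bar 7: v0=G3 v1=B3 (M3)
bar 8: v0=B3 v1=E5 (P4)
bar 9: v0=C4 v1=E4 (M3)
bar 10: v0=E3 v1=C4 (m6)
bar 11: v0=D3 v1=D4 (P8)
  R2 @ bar3.0: G3/B3 M3 -> A3/E4 P5 similar
  R7 @ bar7.0: A4->B3 leap 10st
  R4 @ bar8.0: B3/E5 P4 untreated
  R7 @ bar8.0: B3->E5 leap 17st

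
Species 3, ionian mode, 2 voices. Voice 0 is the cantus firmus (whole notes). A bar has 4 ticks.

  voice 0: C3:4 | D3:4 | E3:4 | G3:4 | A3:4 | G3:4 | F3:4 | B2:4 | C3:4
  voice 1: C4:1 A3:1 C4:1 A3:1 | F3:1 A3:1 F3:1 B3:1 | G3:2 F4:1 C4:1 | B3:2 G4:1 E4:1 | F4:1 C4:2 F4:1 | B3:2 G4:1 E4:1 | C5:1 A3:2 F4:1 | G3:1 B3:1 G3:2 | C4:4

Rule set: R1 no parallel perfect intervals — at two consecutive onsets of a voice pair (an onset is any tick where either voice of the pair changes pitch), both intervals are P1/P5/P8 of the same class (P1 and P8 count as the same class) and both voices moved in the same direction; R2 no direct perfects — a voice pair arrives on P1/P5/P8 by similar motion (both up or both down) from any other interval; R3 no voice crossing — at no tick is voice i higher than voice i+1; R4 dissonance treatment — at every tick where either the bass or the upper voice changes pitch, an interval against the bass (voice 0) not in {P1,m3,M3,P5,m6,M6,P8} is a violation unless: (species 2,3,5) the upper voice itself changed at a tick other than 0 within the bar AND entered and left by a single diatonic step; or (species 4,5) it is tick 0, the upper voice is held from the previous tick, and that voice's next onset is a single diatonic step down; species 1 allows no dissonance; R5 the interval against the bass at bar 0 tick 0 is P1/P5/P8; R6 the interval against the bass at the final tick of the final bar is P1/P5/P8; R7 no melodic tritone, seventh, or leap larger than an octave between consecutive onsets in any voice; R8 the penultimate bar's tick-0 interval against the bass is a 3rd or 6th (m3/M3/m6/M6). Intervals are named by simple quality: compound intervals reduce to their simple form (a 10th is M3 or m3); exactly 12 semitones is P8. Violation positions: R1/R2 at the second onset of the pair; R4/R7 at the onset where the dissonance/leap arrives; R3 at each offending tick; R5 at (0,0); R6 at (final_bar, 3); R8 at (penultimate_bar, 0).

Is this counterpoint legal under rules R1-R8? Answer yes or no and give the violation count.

bar 0: v0=C3 v1=C4 (P8)
bar 1: v0=D3 v1=F3 (m3)
bar 2: v0=E3 v1=G3 (m3)
bar 3: v0=G3 v1=B3 (M3)
bar 4: v0=A3 v1=F4 (m6)
bar 5: v0=G3 v1=B3 (M3)
bar 6: v0=F3 v1=C5 (P5)
bar 7: v0=B2 v1=G3 (m6)
bar 8: v0=C3 v1=C4 (P8)
  R7 @ bar1.3: F3->B3 leap 6st
  R4 @ bar2.2: E3/F4 m2 untreated
  R7 @ bar2.2: G3->F4 leap 10st
  R7 @ bar5.0: F4->B3 leap 6st
  R7 @ bar6.1: C5->A3 leap 15st
  R7 @ bar7.0: F3->B2 leap 6st
  R7 @ bar7.0: F4->G3 leap 10st
  R2 @ bar8.0: B2/G3 m6 -> C3/C4 P8 similar

No (8 violations)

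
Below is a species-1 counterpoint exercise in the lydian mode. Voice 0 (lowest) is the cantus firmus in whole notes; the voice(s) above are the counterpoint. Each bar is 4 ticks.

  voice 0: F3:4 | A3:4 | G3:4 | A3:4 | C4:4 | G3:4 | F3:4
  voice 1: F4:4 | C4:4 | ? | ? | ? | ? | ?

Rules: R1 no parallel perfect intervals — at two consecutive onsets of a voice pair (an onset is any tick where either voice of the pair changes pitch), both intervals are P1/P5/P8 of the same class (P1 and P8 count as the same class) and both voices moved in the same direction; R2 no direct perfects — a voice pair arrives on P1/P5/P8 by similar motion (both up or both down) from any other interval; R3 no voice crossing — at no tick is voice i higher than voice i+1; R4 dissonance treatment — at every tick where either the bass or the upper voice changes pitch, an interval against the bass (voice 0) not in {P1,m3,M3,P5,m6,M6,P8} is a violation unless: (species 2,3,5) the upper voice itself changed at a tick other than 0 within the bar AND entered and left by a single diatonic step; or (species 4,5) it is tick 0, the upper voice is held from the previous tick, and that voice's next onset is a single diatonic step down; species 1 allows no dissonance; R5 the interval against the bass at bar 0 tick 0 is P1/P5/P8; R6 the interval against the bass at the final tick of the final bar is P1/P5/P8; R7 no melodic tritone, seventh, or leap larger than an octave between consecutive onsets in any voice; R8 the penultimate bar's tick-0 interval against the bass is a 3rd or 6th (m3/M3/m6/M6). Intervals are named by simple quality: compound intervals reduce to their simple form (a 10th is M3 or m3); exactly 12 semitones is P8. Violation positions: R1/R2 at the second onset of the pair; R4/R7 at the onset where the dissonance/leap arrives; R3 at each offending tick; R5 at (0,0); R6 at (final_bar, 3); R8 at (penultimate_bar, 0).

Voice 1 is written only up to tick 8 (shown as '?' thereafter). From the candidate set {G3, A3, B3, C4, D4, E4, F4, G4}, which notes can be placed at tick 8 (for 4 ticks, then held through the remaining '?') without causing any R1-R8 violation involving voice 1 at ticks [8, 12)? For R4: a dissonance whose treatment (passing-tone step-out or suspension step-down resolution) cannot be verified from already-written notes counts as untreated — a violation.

{B3, D4, E4, G4}

G3: violates R2
A3: violates R4
B3: legal
C4: violates R4
D4: legal
E4: legal
F4: violates R4
G4: legal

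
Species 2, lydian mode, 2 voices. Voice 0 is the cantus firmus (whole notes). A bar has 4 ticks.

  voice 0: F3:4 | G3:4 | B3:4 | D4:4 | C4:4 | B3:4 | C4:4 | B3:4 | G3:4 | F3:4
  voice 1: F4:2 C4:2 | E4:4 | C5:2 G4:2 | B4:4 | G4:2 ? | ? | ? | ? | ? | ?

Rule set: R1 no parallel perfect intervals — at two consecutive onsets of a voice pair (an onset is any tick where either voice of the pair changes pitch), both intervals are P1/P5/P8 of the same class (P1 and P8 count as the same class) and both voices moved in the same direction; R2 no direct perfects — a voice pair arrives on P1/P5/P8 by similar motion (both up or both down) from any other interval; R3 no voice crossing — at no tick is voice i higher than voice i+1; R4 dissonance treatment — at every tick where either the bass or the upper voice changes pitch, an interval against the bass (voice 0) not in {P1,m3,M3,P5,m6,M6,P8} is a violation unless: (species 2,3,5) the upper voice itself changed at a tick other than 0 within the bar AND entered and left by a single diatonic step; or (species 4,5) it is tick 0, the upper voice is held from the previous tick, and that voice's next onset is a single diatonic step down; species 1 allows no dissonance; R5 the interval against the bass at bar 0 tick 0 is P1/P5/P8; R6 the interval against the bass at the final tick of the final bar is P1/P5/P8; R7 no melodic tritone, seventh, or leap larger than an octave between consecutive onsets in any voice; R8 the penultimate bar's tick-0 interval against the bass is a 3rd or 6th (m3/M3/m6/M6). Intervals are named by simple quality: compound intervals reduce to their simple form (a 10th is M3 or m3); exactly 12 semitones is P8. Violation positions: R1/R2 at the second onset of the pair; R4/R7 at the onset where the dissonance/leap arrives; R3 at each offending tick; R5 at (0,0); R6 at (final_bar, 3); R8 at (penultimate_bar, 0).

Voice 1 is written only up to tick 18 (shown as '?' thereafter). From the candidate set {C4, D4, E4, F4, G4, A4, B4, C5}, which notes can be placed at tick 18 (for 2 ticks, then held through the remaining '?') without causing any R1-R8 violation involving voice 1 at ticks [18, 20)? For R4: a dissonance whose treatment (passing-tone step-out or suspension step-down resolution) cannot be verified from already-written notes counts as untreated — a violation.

{A4, C4, C5, E4, G4}

C4: legal
D4: violates R4
E4: legal
F4: violates R4
G4: legal
A4: legal
B4: violates R4
C5: legal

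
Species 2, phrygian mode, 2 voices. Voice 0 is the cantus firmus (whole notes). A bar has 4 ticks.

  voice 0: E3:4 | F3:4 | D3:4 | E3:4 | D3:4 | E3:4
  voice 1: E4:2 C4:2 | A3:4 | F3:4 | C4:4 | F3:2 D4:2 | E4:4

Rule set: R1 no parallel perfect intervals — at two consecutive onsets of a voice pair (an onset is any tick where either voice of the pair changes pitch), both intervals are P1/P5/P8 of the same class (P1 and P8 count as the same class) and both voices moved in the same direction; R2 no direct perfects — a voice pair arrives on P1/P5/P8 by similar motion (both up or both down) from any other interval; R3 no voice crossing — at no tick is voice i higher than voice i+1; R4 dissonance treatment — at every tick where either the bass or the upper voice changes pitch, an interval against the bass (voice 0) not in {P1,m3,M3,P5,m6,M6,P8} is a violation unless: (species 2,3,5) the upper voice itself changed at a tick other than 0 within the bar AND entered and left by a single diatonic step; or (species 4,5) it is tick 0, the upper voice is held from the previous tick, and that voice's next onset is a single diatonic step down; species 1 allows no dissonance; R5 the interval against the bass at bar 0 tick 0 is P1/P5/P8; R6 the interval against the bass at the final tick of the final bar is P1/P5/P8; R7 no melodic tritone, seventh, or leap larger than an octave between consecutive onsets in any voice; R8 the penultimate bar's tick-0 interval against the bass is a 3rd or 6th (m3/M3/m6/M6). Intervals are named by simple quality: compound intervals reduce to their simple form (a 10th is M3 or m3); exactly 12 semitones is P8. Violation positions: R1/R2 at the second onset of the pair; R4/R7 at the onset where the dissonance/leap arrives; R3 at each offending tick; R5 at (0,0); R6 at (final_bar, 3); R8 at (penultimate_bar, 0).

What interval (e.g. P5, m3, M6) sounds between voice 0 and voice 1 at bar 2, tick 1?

m3

voice 0=D3 voice 1=F3 -> m3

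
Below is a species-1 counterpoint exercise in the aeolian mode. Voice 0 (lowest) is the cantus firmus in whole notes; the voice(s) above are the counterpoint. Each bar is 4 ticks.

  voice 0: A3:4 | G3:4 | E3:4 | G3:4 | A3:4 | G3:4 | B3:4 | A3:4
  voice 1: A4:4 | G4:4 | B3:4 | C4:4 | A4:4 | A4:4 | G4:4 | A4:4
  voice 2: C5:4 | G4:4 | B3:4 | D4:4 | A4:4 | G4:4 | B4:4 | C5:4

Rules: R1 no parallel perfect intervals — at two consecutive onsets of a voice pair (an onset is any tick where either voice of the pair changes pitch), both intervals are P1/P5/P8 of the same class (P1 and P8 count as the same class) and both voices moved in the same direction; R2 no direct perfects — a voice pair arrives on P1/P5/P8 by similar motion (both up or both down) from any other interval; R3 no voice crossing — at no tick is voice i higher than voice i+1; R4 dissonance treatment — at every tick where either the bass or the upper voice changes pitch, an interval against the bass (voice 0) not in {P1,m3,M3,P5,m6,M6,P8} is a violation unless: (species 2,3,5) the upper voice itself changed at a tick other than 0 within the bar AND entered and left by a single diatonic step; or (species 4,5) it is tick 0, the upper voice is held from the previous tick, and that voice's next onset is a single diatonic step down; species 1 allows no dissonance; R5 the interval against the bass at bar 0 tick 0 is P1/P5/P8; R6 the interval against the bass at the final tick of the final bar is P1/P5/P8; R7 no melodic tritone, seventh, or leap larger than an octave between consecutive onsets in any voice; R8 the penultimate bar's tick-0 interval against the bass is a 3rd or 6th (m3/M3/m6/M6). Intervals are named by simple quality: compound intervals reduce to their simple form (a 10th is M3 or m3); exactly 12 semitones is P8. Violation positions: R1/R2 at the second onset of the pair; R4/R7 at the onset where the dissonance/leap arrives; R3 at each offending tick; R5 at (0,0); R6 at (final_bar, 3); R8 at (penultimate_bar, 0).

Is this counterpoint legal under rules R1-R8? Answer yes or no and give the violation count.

No (21 violations)

bar 0: v0=A3 v1=A4 v2=C5 (m3)
bar 1: v0=G3 v1=G4 v2=G4 (P8)
bar 2: v0=E3 v1=B3 v2=B3 (P5)
bar 3: v0=G3 v1=C4 v2=D4 (P5)
bar 4: v0=A3 v1=A4 v2=A4 (P8)
bar 5: v0=G3 v1=A4 v2=G4 (P8)
bar 6: v0=B3 v1=G4 v2=B4 (P8)
bar 7: v0=A3 v1=A4 v2=C5 (m3)
  R5 @ bar0.0: opens on m3
  R1 @ bar1.0: A3/A4 P8 -> G3/G4 P8 similar
  R2 @ bar1.0: A3/C5 m3 -> G3/G4 P8 similar
  R2 @ bar1.0: A4/C5 m3 -> G4/G4 P1 similar
  R1 @ bar2.0: G4/G4 P1 -> B3/B3 P1 similar
  R2 @ bar2.0: G3/G4 P8 -> E3/B3 P5 similar
  R2 @ bar2.0: G3/G4 P8 -> E3/B3 P5 similar
  R1 @ bar3.0: E3/B3 P5 -> G3/D4 P5 similar
  R4 @ bar3.0: G3/C4 P4 untreated
  R2 @ bar4.0: G3/C4 P4 -> A3/A4 P8 similar
  R2 @ bar4.0: G3/D4 P5 -> A3/A4 P8 similar
  R2 @ bar4.0: C4/D4 M2 -> A4/A4 P1 similar
  R1 @ bar5.0: A3/A4 P8 -> G3/G4 P8 similar
  R3 @ bar5.0: A4 above G4
  R4 @ bar5.0: G3/A4 M2 untreated
  R3 @ bar5.1: A4 above G4
  R3 @ bar5.2: A4 above G4
  R3 @ bar5.3: A4 above G4
  R1 @ bar6.0: G3/G4 P8 -> B3/B4 P8 similar
  R8 @ bar6.0: penult P8 not 3rd/6th
  R6 @ bar7.3: closes on m3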